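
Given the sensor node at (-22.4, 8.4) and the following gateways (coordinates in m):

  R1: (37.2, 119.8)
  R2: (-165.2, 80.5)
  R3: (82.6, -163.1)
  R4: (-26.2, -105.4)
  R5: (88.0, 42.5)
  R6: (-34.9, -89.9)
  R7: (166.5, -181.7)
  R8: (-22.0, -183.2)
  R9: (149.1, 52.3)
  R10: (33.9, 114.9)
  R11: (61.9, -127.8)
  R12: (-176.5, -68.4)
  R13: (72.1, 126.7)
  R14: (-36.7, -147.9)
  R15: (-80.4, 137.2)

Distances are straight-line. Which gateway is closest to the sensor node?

Distances from (-22.4, 8.4):
R1: 126.3 m
R2: 160.0 m
R3: 201.1 m
R4: 113.9 m
R5: 115.5 m
R6: 99.1 m
R7: 268.0 m
R8: 191.6 m
R9: 177.0 m
R10: 120.5 m
R11: 160.2 m
R12: 172.2 m
R13: 151.4 m
R14: 157.0 m
R15: 141.3 m
Minimum: R6 at 99.1 m.

R6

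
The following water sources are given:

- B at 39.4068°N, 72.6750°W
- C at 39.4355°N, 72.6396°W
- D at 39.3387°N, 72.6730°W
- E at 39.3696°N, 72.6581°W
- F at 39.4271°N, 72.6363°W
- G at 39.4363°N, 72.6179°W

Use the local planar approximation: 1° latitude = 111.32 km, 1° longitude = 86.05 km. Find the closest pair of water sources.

C and F

Pairwise distances:
C–F: 0.9773 km
C–G: 1.8694 km
F–G: 1.8857 km
D–E: 3.6710 km
B–F: 4.0245 km
B–E: 4.3890 km
B–C: 4.4143 km
B–G: 5.9098 km
E–F: 6.6701 km
C–E: 7.5067 km
B–D: 7.5828 km
E–G: 8.1913 km
D–F: 10.3350 km
C–D: 11.1525 km
D–G: 11.8543 km
Closest pair: C–F at 0.9773 km.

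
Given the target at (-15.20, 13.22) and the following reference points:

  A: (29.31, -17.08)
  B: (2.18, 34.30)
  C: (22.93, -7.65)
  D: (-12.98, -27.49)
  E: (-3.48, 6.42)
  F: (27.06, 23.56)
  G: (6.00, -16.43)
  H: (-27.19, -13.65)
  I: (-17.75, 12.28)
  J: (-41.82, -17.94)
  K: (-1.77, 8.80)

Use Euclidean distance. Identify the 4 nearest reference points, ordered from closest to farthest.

Distances from (-15.20, 13.22):
A: √((44.51)² + (-30.30)²) = √(1981.1401 + 918.0900) = 53.84
B: √((17.38)² + (21.08)²) = √(302.0644 + 444.3664) = 27.32
C: √((38.13)² + (-20.87)²) = √(1453.8969 + 435.5569) = 43.47
D: √((2.22)² + (-40.71)²) = √(4.9284 + 1657.3041) = 40.77
E: √((11.72)² + (-6.80)²) = √(137.3584 + 46.2400) = 13.55
F: √((42.26)² + (10.34)²) = √(1785.9076 + 106.9156) = 43.51
G: √((21.20)² + (-29.65)²) = √(449.4400 + 879.1225) = 36.45
H: √((-11.99)² + (-26.87)²) = √(143.7601 + 721.9969) = 29.42
I: √((-2.55)² + (-0.94)²) = √(6.5025 + 0.8836) = 2.72
J: √((-26.62)² + (-31.16)²) = √(708.6244 + 970.9456) = 40.98
K: √((13.43)² + (-4.42)²) = √(180.3649 + 19.5364) = 14.14
Sorted: I (2.72) < E (13.55) < K (14.14) < B (27.32) < H (29.42) < G (36.45) < …

I, E, K, B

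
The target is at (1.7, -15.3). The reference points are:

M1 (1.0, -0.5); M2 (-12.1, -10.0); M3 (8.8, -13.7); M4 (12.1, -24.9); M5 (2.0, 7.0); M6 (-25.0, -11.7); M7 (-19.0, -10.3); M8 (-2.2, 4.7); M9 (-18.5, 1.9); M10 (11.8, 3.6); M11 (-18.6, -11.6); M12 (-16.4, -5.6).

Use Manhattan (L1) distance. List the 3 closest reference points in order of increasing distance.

M3, M1, M2

Distances from (1.7, -15.3):
M1: 15.5
M2: 19.1
M3: 8.7
M4: 20.0
M5: 22.6
M6: 30.3
M7: 25.7
M8: 23.9
M9: 37.4
M10: 29.0
M11: 24.0
M12: 27.8
Sorted: M3 (8.7) < M1 (15.5) < M2 (19.1) < M4 (20.0) < M5 (22.6) < …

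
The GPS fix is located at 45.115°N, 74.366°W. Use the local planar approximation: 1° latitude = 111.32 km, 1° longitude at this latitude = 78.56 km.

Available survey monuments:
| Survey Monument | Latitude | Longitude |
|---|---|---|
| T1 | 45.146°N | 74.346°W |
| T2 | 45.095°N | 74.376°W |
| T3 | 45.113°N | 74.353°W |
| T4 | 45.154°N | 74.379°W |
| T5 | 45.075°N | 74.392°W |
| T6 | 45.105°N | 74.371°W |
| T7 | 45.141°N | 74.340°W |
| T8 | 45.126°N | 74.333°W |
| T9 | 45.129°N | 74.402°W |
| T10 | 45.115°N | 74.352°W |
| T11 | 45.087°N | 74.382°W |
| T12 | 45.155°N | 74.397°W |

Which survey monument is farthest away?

Distances from 45.115°N, 74.366°W:
T1: √((0.031·111.32)² + (0.020·78.56)²) = √(11.90885 + 2.46867) = 3.792 km
T2: √((-0.020·111.32)² + (-0.010·78.56)²) = √(4.95686 + 0.61717) = 2.361 km
T3: √((-0.002·111.32)² + (0.013·78.56)²) = √(0.04957 + 1.04301) = 1.045 km
T4: √((0.039·111.32)² + (-0.013·78.56)²) = √(18.84845 + 1.04301) = 4.460 km
T5: √((-0.040·111.32)² + (-0.026·78.56)²) = √(19.82743 + 4.17205) = 4.899 km
T6: √((-0.010·111.32)² + (-0.005·78.56)²) = √(1.23921 + 0.15429) = 1.180 km
T7: √((0.026·111.32)² + (0.026·78.56)²) = √(8.37709 + 4.17205) = 3.542 km
T8: √((0.011·111.32)² + (0.033·78.56)²) = √(1.49945 + 6.72095) = 2.867 km
T9: √((0.014·111.32)² + (-0.036·78.56)²) = √(2.42886 + 7.99849) = 3.229 km
T10: √((0.000·111.32)² + (0.014·78.56)²) = √(0.00000 + 1.20965) = 1.100 km
T11: √((-0.028·111.32)² + (-0.016·78.56)²) = √(9.71544 + 1.57995) = 3.361 km
T12: √((0.040·111.32)² + (-0.031·78.56)²) = √(19.82743 + 5.93098) = 5.075 km
Maximum: T12 at 5.075 km.

T12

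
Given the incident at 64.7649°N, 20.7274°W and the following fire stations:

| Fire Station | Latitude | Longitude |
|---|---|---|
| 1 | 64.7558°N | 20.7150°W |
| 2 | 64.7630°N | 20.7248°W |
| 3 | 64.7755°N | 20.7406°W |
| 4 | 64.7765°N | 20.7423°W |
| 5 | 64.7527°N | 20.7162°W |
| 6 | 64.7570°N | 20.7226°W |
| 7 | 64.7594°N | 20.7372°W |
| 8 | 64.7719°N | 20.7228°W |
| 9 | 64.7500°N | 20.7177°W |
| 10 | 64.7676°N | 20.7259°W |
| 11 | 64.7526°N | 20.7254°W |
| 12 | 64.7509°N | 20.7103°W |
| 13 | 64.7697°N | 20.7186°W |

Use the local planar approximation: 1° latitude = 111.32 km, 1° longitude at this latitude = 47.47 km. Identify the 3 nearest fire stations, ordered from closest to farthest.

Distances from 64.7649°N, 20.7274°W:
1: 1.1716 km
2: 0.2449 km
3: 1.3360 km
4: 1.4723 km
5: 1.4585 km
6: 0.9085 km
7: 0.7689 km
8: 0.8093 km
9: 1.7214 km
10: 0.3089 km
11: 1.3725 km
12: 1.7572 km
13: 0.6782 km
Sorted: 2 (0.2449 km) < 10 (0.3089 km) < 13 (0.6782 km) < 7 (0.7689 km) < 8 (0.8093 km) < …

2, 10, 13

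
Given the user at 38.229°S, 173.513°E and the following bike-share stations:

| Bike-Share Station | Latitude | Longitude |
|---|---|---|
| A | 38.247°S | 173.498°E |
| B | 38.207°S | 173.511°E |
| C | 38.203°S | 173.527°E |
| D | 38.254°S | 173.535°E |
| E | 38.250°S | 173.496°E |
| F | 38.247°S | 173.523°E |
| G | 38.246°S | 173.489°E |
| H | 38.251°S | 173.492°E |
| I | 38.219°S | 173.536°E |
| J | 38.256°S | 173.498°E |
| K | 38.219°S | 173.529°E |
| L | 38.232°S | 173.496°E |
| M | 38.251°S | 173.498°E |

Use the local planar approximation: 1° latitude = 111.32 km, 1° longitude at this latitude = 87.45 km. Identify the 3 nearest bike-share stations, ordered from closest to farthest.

L, K, F

Distances from 38.229°S, 173.513°E:
A: 2.395 km
B: 2.455 km
C: 3.143 km
D: 3.383 km
E: 2.770 km
F: 2.186 km
G: 2.826 km
H: 3.061 km
I: 2.299 km
J: 3.279 km
K: 1.788 km
L: 1.524 km
M: 2.778 km
Sorted: L (1.524 km) < K (1.788 km) < F (2.186 km) < I (2.299 km) < A (2.395 km) < …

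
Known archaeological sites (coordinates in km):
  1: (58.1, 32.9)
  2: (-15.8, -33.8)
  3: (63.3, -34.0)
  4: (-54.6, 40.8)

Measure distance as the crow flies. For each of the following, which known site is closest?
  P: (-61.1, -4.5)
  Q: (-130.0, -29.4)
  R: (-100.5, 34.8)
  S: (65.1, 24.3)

P at (-61.1, -4.5):
  1: √((119.2)² + (37.4)²) = √(14208.640 + 1398.760) = 124.9 km
  2: √((45.3)² + (-29.3)²) = √(2052.090 + 858.490) = 53.9 km
  3: √((124.4)² + (-29.5)²) = √(15475.360 + 870.250) = 127.8 km
  4: √((6.5)² + (45.3)²) = √(42.250 + 2052.090) = 45.8 km
  → nearest: 4 (45.8 km)
Q at (-130.0, -29.4):
  1: √((188.1)² + (62.3)²) = √(35381.610 + 3881.290) = 198.1 km
  2: √((114.2)² + (-4.4)²) = √(13041.640 + 19.360) = 114.3 km
  3: √((193.3)² + (-4.6)²) = √(37364.890 + 21.160) = 193.4 km
  4: √((75.4)² + (70.2)²) = √(5685.160 + 4928.040) = 103.0 km
  → nearest: 4 (103.0 km)
R at (-100.5, 34.8):
  1: √((158.6)² + (-1.9)²) = √(25153.960 + 3.610) = 158.6 km
  2: √((84.7)² + (-68.6)²) = √(7174.090 + 4705.960) = 109.0 km
  3: √((163.8)² + (-68.8)²) = √(26830.440 + 4733.440) = 177.7 km
  4: √((45.9)² + (6.0)²) = √(2106.810 + 36.000) = 46.3 km
  → nearest: 4 (46.3 km)
S at (65.1, 24.3):
  1: √((-7.0)² + (8.6)²) = √(49.000 + 73.960) = 11.1 km
  2: √((-80.9)² + (-58.1)²) = √(6544.810 + 3375.610) = 99.6 km
  3: √((-1.8)² + (-58.3)²) = √(3.240 + 3398.890) = 58.3 km
  4: √((-119.7)² + (16.5)²) = √(14328.090 + 272.250) = 120.8 km
  → nearest: 1 (11.1 km)

P→4; Q→4; R→4; S→1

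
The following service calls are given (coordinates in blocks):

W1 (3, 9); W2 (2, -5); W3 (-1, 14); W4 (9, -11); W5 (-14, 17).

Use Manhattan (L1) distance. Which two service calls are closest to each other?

Pairwise distances:
W1–W2: |-1| + |-14| = 1 + 14 = 15 blocks
W1–W3: |-4| + |5| = 4 + 5 = 9 blocks
W1–W4: |6| + |-20| = 6 + 20 = 26 blocks
W1–W5: |-17| + |8| = 17 + 8 = 25 blocks
W2–W3: |-3| + |19| = 3 + 19 = 22 blocks
W2–W4: |7| + |-6| = 7 + 6 = 13 blocks
W2–W5: |-16| + |22| = 16 + 22 = 38 blocks
W3–W4: |10| + |-25| = 10 + 25 = 35 blocks
W3–W5: |-13| + |3| = 13 + 3 = 16 blocks
W4–W5: |-23| + |28| = 23 + 28 = 51 blocks
Closest pair: W1–W3 at 9 blocks.

W1 and W3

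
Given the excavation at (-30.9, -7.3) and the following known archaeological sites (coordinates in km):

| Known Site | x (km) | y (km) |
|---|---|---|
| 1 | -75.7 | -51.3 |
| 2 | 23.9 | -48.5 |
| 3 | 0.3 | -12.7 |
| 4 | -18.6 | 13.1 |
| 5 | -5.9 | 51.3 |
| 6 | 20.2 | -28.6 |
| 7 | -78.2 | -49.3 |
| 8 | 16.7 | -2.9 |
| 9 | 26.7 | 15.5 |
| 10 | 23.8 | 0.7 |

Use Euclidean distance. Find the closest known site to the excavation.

Distances from (-30.9, -7.3):
1: √((-44.8)² + (-44.0)²) = √(2007.040 + 1936.000) = 62.8 km
2: √((54.8)² + (-41.2)²) = √(3003.040 + 1697.440) = 68.6 km
3: √((31.2)² + (-5.4)²) = √(973.440 + 29.160) = 31.7 km
4: √((12.3)² + (20.4)²) = √(151.290 + 416.160) = 23.8 km
5: √((25.0)² + (58.6)²) = √(625.000 + 3433.960) = 63.7 km
6: √((51.1)² + (-21.3)²) = √(2611.210 + 453.690) = 55.4 km
7: √((-47.3)² + (-42.0)²) = √(2237.290 + 1764.000) = 63.3 km
8: √((47.6)² + (4.4)²) = √(2265.760 + 19.360) = 47.8 km
9: √((57.6)² + (22.8)²) = √(3317.760 + 519.840) = 61.9 km
10: √((54.7)² + (8.0)²) = √(2992.090 + 64.000) = 55.3 km
Minimum: 4 at 23.8 km.

4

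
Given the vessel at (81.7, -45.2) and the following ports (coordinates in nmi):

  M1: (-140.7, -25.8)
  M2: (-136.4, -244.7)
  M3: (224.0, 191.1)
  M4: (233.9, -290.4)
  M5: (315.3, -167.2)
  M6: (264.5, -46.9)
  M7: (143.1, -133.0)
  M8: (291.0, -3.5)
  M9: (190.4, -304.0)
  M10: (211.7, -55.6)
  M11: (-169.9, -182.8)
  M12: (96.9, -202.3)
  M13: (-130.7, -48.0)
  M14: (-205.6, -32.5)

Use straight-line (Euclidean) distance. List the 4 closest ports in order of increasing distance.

Distances from (81.7, -45.2):
M1: √((-222.4)² + (19.4)²) = √(49461.760 + 376.360) = 223.2 nmi
M2: √((-218.1)² + (-199.5)²) = √(47567.610 + 39800.250) = 295.6 nmi
M3: √((142.3)² + (236.3)²) = √(20249.290 + 55837.690) = 275.8 nmi
M4: √((152.2)² + (-245.2)²) = √(23164.840 + 60123.040) = 288.6 nmi
M5: √((233.6)² + (-122.0)²) = √(54568.960 + 14884.000) = 263.5 nmi
M6: √((182.8)² + (-1.7)²) = √(33415.840 + 2.890) = 182.8 nmi
M7: √((61.4)² + (-87.8)²) = √(3769.960 + 7708.840) = 107.1 nmi
M8: √((209.3)² + (41.7)²) = √(43806.490 + 1738.890) = 213.4 nmi
M9: √((108.7)² + (-258.8)²) = √(11815.690 + 66977.440) = 280.7 nmi
M10: √((130.0)² + (-10.4)²) = √(16900.000 + 108.160) = 130.4 nmi
M11: √((-251.6)² + (-137.6)²) = √(63302.560 + 18933.760) = 286.8 nmi
M12: √((15.2)² + (-157.1)²) = √(231.040 + 24680.410) = 157.8 nmi
M13: √((-212.4)² + (-2.8)²) = √(45113.760 + 7.840) = 212.4 nmi
M14: √((-287.3)² + (12.7)²) = √(82541.290 + 161.290) = 287.6 nmi
Sorted: M7 (107.1 nmi) < M10 (130.4 nmi) < M12 (157.8 nmi) < M6 (182.8 nmi) < M13 (212.4 nmi) < M8 (213.4 nmi) < …

M7, M10, M12, M6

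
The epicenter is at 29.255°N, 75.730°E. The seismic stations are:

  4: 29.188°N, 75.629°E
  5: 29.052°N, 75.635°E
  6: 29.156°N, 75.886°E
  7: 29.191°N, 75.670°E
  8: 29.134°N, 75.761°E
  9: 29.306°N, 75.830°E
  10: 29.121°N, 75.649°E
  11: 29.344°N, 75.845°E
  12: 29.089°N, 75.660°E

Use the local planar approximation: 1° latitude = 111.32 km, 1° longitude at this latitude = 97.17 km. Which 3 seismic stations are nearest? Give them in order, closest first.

7, 9, 4

Distances from 29.255°N, 75.730°E:
4: 12.327 km
5: 24.411 km
6: 18.741 km
7: 9.206 km
8: 13.802 km
9: 11.254 km
10: 16.866 km
11: 14.934 km
12: 19.691 km
Sorted: 7 (9.206 km) < 9 (11.254 km) < 4 (12.327 km) < 8 (13.802 km) < 11 (14.934 km) < …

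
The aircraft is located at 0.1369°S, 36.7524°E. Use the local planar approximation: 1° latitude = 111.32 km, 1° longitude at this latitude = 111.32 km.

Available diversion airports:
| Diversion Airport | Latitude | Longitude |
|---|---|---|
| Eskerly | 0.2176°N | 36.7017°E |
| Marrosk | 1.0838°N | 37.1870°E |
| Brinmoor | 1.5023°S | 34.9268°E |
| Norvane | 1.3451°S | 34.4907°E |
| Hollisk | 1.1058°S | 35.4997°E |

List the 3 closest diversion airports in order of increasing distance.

Eskerly, Marrosk, Hollisk

Distances from 0.1369°S, 36.7524°E:
Eskerly: 39.8645 km
Marrosk: 144.2436 km
Brinmoor: 253.7787 km
Norvane: 285.4448 km
Hollisk: 176.2946 km
Sorted: Eskerly (39.8645 km) < Marrosk (144.2436 km) < Hollisk (176.2946 km) < Brinmoor (253.7787 km) < Norvane (285.4448 km)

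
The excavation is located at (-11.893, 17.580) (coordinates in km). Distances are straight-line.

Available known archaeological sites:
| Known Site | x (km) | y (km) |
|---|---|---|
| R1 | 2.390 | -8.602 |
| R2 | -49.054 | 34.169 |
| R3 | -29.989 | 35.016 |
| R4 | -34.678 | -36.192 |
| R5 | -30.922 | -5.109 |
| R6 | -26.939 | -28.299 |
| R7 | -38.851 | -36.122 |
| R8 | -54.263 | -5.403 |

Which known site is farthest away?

R7

Distances from (-11.893, 17.580):
R1: 29.825 km
R2: 40.696 km
R3: 25.129 km
R4: 58.400 km
R5: 29.612 km
R6: 48.283 km
R7: 60.089 km
R8: 48.202 km
Maximum: R7 at 60.089 km.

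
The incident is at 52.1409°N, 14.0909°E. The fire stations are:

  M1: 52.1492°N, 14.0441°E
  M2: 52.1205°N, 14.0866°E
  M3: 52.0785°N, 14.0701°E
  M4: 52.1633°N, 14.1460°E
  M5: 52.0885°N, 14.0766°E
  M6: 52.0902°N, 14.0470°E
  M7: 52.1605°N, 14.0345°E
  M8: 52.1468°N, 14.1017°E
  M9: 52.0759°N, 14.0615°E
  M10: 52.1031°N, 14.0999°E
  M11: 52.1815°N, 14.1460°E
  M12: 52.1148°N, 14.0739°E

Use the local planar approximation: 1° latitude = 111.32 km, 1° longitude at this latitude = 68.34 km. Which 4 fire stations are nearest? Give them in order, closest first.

Distances from 52.1409°N, 14.0909°E:
M1: 3.3291 km
M2: 2.2899 km
M3: 7.0903 km
M4: 4.5163 km
M5: 5.9145 km
M6: 6.3918 km
M7: 4.4291 km
M8: 0.9880 km
M9: 7.5096 km
M10: 4.2526 km
M11: 5.8827 km
M12: 3.1291 km
Sorted: M8 (0.9880 km) < M2 (2.2899 km) < M12 (3.1291 km) < M1 (3.3291 km) < M10 (4.2526 km) < M7 (4.4291 km) < …

M8, M2, M12, M1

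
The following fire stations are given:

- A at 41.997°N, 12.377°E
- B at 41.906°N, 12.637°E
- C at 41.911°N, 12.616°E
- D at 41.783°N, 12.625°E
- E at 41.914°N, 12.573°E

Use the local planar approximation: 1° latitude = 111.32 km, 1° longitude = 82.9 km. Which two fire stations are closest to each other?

Pairwise distances:
A–B: 23.816 km
A–C: 22.005 km
A–D: 31.467 km
A–E: 18.692 km
B–C: 1.828 km
B–D: 13.728 km
B–E: 5.380 km
C–D: 14.268 km
C–E: 3.580 km
D–E: 15.207 km
Closest pair: B–C at 1.828 km.

B and C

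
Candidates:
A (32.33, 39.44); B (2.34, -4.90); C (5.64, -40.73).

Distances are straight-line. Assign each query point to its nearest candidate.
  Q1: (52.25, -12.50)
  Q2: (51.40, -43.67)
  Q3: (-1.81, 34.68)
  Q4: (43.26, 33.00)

Q1 at (52.25, -12.50):
  A: 55.63
  B: 50.49
  C: 54.49
  → nearest: B (50.49)
Q2 at (51.40, -43.67):
  A: 85.27
  B: 62.53
  C: 45.85
  → nearest: C (45.85)
Q3 at (-1.81, 34.68):
  A: 34.47
  B: 39.80
  C: 75.78
  → nearest: A (34.47)
Q4 at (43.26, 33.00):
  A: 12.69
  B: 55.78
  C: 82.77
  → nearest: A (12.69)

Q1→B; Q2→C; Q3→A; Q4→A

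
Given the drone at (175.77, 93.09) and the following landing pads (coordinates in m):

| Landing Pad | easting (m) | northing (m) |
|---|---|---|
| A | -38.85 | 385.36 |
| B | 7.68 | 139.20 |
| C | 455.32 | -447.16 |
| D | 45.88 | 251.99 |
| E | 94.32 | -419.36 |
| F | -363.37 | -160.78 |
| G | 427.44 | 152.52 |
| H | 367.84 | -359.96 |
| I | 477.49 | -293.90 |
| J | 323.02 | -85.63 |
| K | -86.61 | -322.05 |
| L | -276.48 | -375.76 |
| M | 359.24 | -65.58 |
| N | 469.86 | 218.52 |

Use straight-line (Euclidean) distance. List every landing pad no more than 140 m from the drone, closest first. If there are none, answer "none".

Distances from (175.77, 93.09):
A: √((-214.62)² + (292.27)²) = √(46061.7444 + 85421.7529) = 362.61 m
B: √((-168.09)² + (46.11)²) = √(28254.2481 + 2126.1321) = 174.30 m
C: √((279.55)² + (-540.25)²) = √(78148.2025 + 291870.0625) = 608.29 m
D: √((-129.89)² + (158.90)²) = √(16871.4121 + 25249.2100) = 205.23 m
E: √((-81.45)² + (-512.45)²) = √(6634.1025 + 262605.0025) = 518.88 m
F: √((-539.14)² + (-253.87)²) = √(290671.9396 + 64449.9769) = 595.92 m
G: √((251.67)² + (59.43)²) = √(63337.7889 + 3531.9249) = 258.59 m
H: √((192.07)² + (-453.05)²) = √(36890.8849 + 205254.3025) = 492.08 m
I: √((301.72)² + (-386.99)²) = √(91034.9584 + 149761.2601) = 490.71 m
J: √((147.25)² + (-178.72)²) = √(21682.5625 + 31940.8384) = 231.57 m
K: √((-262.38)² + (-415.14)²) = √(68843.2644 + 172341.2196) = 491.11 m
L: √((-452.25)² + (-468.85)²) = √(204530.0625 + 219820.3225) = 651.42 m
M: √((183.47)² + (-158.67)²) = √(33661.2409 + 25176.1689) = 242.56 m
N: √((294.09)² + (125.43)²) = √(86488.9281 + 15732.6849) = 319.72 m
Threshold 140 m: none within range.

none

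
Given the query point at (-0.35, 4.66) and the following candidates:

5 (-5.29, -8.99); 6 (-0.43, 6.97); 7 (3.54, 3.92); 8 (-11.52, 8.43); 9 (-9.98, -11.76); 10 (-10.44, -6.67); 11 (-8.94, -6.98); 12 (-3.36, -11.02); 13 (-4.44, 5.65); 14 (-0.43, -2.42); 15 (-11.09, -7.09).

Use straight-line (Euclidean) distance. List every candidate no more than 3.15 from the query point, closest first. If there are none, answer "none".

Distances from (-0.35, 4.66):
5: 14.52
6: 2.31
7: 3.96
8: 11.79
9: 19.04
10: 15.17
11: 14.47
12: 15.97
13: 4.21
14: 7.08
15: 15.92
Threshold 3.15: 6 (2.31) is within range.

6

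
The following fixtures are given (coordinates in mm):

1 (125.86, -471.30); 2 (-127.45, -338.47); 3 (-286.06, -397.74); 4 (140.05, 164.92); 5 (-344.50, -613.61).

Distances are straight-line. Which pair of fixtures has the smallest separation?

2 and 3

Pairwise distances:
1–2: √((-253.31)² + (132.83)²) = √(64165.9561 + 17643.8089) = 286.02 mm
1–3: √((-411.92)² + (73.56)²) = √(169678.0864 + 5411.0736) = 418.44 mm
1–4: √((14.19)² + (636.22)²) = √(201.3561 + 404775.8884) = 636.38 mm
1–5: √((-470.36)² + (-142.31)²) = √(221238.5296 + 20252.1361) = 491.42 mm
2–3: √((-158.61)² + (-59.27)²) = √(25157.1321 + 3512.9329) = 169.32 mm
2–4: √((267.50)² + (503.39)²) = √(71556.2500 + 253401.4921) = 570.05 mm
2–5: √((-217.05)² + (-275.14)²) = √(47110.7025 + 75702.0196) = 350.45 mm
3–4: √((426.11)² + (562.66)²) = √(181569.7321 + 316586.2756) = 705.80 mm
3–5: √((-58.44)² + (-215.87)²) = √(3415.2336 + 46599.8569) = 223.64 mm
4–5: √((-484.55)² + (-778.53)²) = √(234788.7025 + 606108.9609) = 917.00 mm
Closest pair: 2–3 at 169.32 mm.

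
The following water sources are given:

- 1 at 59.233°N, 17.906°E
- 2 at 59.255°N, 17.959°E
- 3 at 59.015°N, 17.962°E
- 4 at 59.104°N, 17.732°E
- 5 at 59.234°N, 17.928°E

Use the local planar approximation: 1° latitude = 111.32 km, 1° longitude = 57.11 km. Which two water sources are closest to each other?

1 and 5

Pairwise distances:
1–5: √((0.001·111.32)² + (0.022·57.11)²) = √(0.01239 + 1.57859) = 1.261 km
2–5: √((-0.021·111.32)² + (-0.031·57.11)²) = √(5.46493 + 3.13435) = 2.932 km
1–2: √((0.022·111.32)² + (0.053·57.11)²) = √(5.99780 + 9.16170) = 3.894 km
3–4: √((0.089·111.32)² + (-0.230·57.11)²) = √(98.15816 + 172.53611) = 16.453 km
1–4: √((-0.129·111.32)² + (-0.174·57.11)²) = √(206.21764 + 98.74675) = 17.463 km
4–5: √((0.130·111.32)² + (0.196·57.11)²) = √(209.42721 + 125.29579) = 18.295 km
2–4: √((-0.151·111.32)² + (-0.227·57.11)²) = √(282.55324 + 168.06452) = 21.228 km
3–5: √((0.219·111.32)² + (-0.034·57.11)²) = √(594.33954 + 3.77035) = 24.456 km
1–3: √((-0.218·111.32)² + (0.056·57.11)²) = √(588.92418 + 10.22823) = 24.478 km
2–3: √((-0.240·111.32)² + (0.003·57.11)²) = √(713.78740 + 0.02935) = 26.717 km
Closest pair: 1–5 at 1.261 km.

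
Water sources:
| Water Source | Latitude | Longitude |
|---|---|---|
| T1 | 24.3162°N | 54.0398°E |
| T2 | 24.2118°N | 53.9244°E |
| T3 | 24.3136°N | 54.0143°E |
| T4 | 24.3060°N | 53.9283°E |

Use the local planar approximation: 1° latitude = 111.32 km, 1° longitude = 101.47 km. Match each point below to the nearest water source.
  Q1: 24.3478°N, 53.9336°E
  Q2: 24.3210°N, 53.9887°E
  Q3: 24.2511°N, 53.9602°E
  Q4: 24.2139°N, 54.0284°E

Q1 at 24.3478°N, 53.9336°E:
  T1: √((-0.0316·111.32)² + (0.1062·101.47)²) = √(12.374298 + 116.124633) = 11.3357 km
  T2: √((-0.1360·111.32)² + (-0.0092·101.47)²) = √(229.205066 + 0.871467) = 15.1683 km
  T3: √((-0.0342·111.32)² + (0.0807·101.47)²) = √(14.494345 + 67.053645) = 9.0304 km
  T4: √((-0.0418·111.32)² + (-0.0053·101.47)²) = √(21.652047 + 0.289219) = 4.6842 km
  → nearest: T4 (4.6842 km)
Q2 at 24.3210°N, 53.9887°E:
  T1: √((-0.0048·111.32)² + (0.0511·101.47)²) = √(0.285515 + 26.885438) = 5.2126 km
  T2: √((-0.1092·111.32)² + (-0.0643·101.47)²) = √(147.771837 + 42.569374) = 13.7964 km
  T3: √((-0.0074·111.32)² + (0.0256·101.47)²) = √(0.678594 + 6.747692) = 2.7251 km
  T4: √((-0.0150·111.32)² + (-0.0604·101.47)²) = √(2.788232 + 37.562042) = 6.3522 km
  → nearest: T3 (2.7251 km)
Q3 at 24.2511°N, 53.9602°E:
  T1: √((0.0651·111.32)² + (0.0796·101.47)²) = √(52.518023 + 65.238123) = 10.8516 km
  T2: √((-0.0393·111.32)² + (-0.0358·101.47)²) = √(19.139540 + 13.195972) = 5.6864 km
  T3: √((0.0625·111.32)² + (0.0541·101.47)²) = √(48.406806 + 30.134907) = 8.8624 km
  T4: √((0.0549·111.32)² + (-0.0319·101.47)²) = √(37.350041 + 10.477476) = 6.9157 km
  → nearest: T2 (5.6864 km)
Q4 at 24.2139°N, 54.0284°E:
  T1: √((0.1023·111.32)² + (0.0114·101.47)²) = √(129.687364 + 1.338089) = 11.4466 km
  T2: √((-0.0021·111.32)² + (-0.1040·101.47)²) = √(0.054649 + 111.363276) = 10.5555 km
  T3: √((0.0997·111.32)² + (-0.0141·101.47)²) = √(123.179011 + 2.046980) = 11.1904 km
  T4: √((0.0921·111.32)² + (-0.1001·101.47)²) = √(105.115233 + 103.167635) = 14.4320 km
  → nearest: T2 (10.5555 km)

Q1→T4; Q2→T3; Q3→T2; Q4→T2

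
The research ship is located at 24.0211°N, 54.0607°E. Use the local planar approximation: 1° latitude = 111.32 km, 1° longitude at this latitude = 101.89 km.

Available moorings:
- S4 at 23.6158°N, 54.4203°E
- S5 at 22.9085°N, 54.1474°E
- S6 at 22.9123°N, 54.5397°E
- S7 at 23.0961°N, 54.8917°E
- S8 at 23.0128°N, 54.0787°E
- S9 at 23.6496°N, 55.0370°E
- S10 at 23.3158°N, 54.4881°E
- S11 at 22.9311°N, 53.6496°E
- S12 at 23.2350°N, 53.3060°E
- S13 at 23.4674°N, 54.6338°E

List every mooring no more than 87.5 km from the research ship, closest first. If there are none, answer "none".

Distances from 24.0211°N, 54.0607°E:
S4: 58.1214 km
S5: 124.1693 km
S6: 132.7303 km
S7: 133.3122 km
S8: 112.2589 km
S9: 107.7292 km
S10: 89.7823 km
S11: 128.3652 km
S12: 116.4939 km
S13: 84.9058 km
Threshold 87.5 km: S4 (58.1214 km), S13 (84.9058 km) are within range.

S4, S13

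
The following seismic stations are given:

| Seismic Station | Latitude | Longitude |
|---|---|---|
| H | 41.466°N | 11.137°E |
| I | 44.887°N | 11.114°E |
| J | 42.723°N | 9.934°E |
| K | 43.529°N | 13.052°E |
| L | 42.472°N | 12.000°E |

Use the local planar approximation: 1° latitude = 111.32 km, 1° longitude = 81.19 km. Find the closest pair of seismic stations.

Pairwise distances:
H–I: 380.830 km
H–J: 170.646 km
H–K: 277.334 km
H–L: 132.101 km
I–J: 259.248 km
I–K: 218.199 km
I–L: 278.295 km
J–K: 268.581 km
J–L: 170.050 km
K–L: 145.397 km
Closest pair: H–L at 132.101 km.

H and L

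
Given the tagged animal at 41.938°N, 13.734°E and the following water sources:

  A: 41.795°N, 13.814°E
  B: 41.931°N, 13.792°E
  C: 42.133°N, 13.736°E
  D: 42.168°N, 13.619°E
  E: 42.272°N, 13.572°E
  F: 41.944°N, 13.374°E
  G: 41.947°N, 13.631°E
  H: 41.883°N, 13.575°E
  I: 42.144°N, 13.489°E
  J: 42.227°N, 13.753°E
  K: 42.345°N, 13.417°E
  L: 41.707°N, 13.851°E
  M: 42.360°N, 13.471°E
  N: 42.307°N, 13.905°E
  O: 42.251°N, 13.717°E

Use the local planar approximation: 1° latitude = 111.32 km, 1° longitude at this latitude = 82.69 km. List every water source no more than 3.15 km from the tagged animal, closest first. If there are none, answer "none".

Distances from 41.938°N, 13.734°E:
A: √((-0.143·111.32)² + (0.080·82.69)²) = √(253.40692 + 43.76087) = 17.239 km
B: √((-0.007·111.32)² + (0.058·82.69)²) = √(0.60721 + 23.00181) = 4.859 km
C: √((0.195·111.32)² + (0.002·82.69)²) = √(471.21121 + 0.02735) = 21.708 km
D: √((0.230·111.32)² + (-0.115·82.69)²) = √(655.54433 + 90.42774) = 27.312 km
E: √((0.334·111.32)² + (-0.162·82.69)²) = √(1382.41784 + 179.44692) = 39.520 km
F: √((0.006·111.32)² + (-0.360·82.69)²) = √(0.44612 + 886.15764) = 29.776 km
G: √((0.009·111.32)² + (-0.103·82.69)²) = √(1.00376 + 72.54048) = 8.576 km
H: √((-0.055·111.32)² + (-0.159·82.69)²) = √(37.48623 + 172.86228) = 14.503 km
I: √((0.206·111.32)² + (-0.245·82.69)²) = √(525.87295 + 410.42911) = 30.599 km
J: √((0.289·111.32)² + (0.019·82.69)²) = √(1035.00413 + 2.46839) = 32.210 km
K: √((0.407·111.32)² + (-0.317·82.69)²) = √(2052.74600 + 687.10721) = 52.344 km
L: √((-0.231·111.32)² + (0.117·82.69)²) = √(661.25711 + 93.60040) = 27.475 km
M: √((0.422·111.32)² + (-0.263·82.69)²) = √(2206.84229 + 472.95245) = 51.767 km
N: √((0.369·111.32)² + (0.171·82.69)²) = √(1687.32650 + 199.93932) = 43.443 km
O: √((0.313·111.32)² + (-0.017·82.69)²) = √(1214.04580 + 1.97608) = 34.872 km
Threshold 3.15 km: none within range.

none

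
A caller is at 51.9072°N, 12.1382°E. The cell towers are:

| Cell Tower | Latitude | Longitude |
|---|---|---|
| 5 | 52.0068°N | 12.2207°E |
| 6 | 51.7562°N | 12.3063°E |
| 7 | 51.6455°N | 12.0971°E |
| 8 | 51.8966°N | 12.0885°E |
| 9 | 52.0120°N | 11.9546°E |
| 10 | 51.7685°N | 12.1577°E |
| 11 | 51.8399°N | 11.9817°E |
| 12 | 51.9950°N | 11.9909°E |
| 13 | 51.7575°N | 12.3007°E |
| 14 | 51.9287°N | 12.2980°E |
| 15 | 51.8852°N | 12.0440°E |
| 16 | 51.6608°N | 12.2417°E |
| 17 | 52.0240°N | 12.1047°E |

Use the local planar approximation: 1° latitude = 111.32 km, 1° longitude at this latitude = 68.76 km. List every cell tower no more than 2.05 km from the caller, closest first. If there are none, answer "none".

none

Distances from 51.9072°N, 12.1382°E:
5: 12.4544 km
6: 20.3998 km
7: 29.2692 km
8: 3.6154 km
9: 17.1895 km
10: 15.4982 km
11: 13.1120 km
12: 14.0752 km
13: 20.0638 km
14: 11.2455 km
15: 6.9247 km
16: 28.3374 km
17: 13.2046 km
Threshold 2.05 km: none within range.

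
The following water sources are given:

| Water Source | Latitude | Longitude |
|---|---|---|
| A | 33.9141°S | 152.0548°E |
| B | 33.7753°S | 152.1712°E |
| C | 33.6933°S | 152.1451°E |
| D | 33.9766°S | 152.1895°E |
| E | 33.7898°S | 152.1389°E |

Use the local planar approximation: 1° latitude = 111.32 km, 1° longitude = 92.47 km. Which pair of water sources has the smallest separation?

Pairwise distances:
A–B: √((0.1388·111.32)² + (0.1164·92.47)²) = √(238.740076 + 115.853104) = 18.8306 km
A–C: √((0.2208·111.32)² + (0.0903·92.47)²) = √(604.149657 + 69.723185) = 25.9591 km
A–D: √((-0.0625·111.32)² + (0.1347·92.47)²) = √(48.406806 + 155.144687) = 14.2671 km
A–E: √((0.1243·111.32)² + (0.0841·92.47)²) = √(191.464672 + 60.477483) = 15.8727 km
B–C: √((0.0820·111.32)² + (-0.0261·92.47)²) = √(83.324765 + 5.824823) = 9.4419 km
B–D: √((-0.2013·111.32)² + (0.0183·92.47)²) = √(502.150553 + 2.863544) = 22.4725 km
B–E: √((-0.0145·111.32)² + (-0.0323·92.47)²) = √(2.605448 + 8.920861) = 3.3950 km
C–D: √((-0.2833·111.32)² + (0.0444·92.47)²) = √(994.579594 + 16.856510) = 31.8031 km
C–E: √((-0.0965·111.32)² + (-0.0062·92.47)²) = √(115.398728 + 0.328689) = 10.7577 km
D–E: √((0.1868·111.32)² + (-0.0506·92.47)²) = √(432.414391 + 21.892873) = 21.3145 km
Closest pair: B–E at 3.3950 km.

B and E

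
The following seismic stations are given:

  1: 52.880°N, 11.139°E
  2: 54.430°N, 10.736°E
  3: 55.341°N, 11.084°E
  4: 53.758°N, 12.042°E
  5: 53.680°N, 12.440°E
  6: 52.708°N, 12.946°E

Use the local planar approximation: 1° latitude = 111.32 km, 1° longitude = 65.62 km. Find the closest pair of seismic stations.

4 and 5

Pairwise distances:
1–2: 174.561 km
1–3: 273.982 km
1–4: 114.298 km
1–5: 123.366 km
1–6: 120.111 km
2–3: 103.952 km
2–4: 113.756 km
2–5: 139.548 km
2–6: 240.369 km
3–4: 187.097 km
3–5: 205.199 km
3–6: 317.553 km
4–5: 27.522 km
4–6: 131.077 km
5–6: 113.183 km
Closest pair: 4–5 at 27.522 km.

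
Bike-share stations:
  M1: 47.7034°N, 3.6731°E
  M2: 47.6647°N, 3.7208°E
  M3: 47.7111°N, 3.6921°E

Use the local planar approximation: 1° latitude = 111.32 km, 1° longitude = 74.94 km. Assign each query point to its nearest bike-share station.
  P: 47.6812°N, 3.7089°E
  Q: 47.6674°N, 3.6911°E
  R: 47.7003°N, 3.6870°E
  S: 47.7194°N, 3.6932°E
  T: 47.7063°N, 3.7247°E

P at 47.6812°N, 3.7089°E:
  M1: 3.6476 km
  M2: 2.0418 km
  M3: 3.5586 km
  → nearest: M2 (2.0418 km)
Q at 47.6674°N, 3.6911°E:
  M1: 4.2285 km
  M2: 2.2459 km
  M3: 4.8653 km
  → nearest: M2 (2.2459 km)
R at 47.7003°N, 3.6870°E:
  M1: 1.0973 km
  M2: 4.7033 km
  M3: 1.2615 km
  → nearest: M1 (1.0973 km)
S at 47.7194°N, 3.6932°E:
  M1: 2.3327 km
  M2: 6.4309 km
  M3: 0.9276 km
  → nearest: M3 (0.9276 km)
T at 47.7063°N, 3.7247°E:
  M1: 3.8804 km
  M2: 4.6401 km
  M3: 2.5008 km
  → nearest: M3 (2.5008 km)

P→M2; Q→M2; R→M1; S→M3; T→M3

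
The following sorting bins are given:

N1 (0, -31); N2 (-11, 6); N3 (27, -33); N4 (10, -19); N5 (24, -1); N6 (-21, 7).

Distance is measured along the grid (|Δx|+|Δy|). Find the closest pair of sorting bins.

N2 and N6

Pairwise distances:
N2–N6: |-10| + |1| = 10 + 1 = 11
N1–N4: |10| + |12| = 10 + 12 = 22
N1–N3: |27| + |-2| = 27 + 2 = 29
N3–N4: |-17| + |14| = 17 + 14 = 31
N4–N5: |14| + |18| = 14 + 18 = 32
N3–N5: |-3| + |32| = 3 + 32 = 35
N2–N5: |35| + |-7| = 35 + 7 = 42
N2–N4: |21| + |-25| = 21 + 25 = 46
N1–N2: |-11| + |37| = 11 + 37 = 48
N5–N6: |-45| + |8| = 45 + 8 = 53
N1–N5: |24| + |30| = 24 + 30 = 54
N4–N6: |-31| + |26| = 31 + 26 = 57
N1–N6: |-21| + |38| = 21 + 38 = 59
N2–N3: |38| + |-39| = 38 + 39 = 77
N3–N6: |-48| + |40| = 48 + 40 = 88
Closest pair: N2–N6 at 11.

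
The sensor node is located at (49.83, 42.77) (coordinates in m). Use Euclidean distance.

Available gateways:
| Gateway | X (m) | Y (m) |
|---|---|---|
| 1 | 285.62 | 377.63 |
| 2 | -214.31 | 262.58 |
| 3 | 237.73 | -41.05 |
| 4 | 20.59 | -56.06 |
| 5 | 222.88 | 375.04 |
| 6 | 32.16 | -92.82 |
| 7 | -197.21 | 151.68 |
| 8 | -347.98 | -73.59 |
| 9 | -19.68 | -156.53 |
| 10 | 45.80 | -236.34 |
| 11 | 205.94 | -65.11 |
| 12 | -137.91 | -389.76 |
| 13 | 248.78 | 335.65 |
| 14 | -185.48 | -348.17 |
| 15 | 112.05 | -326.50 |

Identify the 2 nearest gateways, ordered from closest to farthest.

Distances from (49.83, 42.77):
1: 409.55 m
2: 343.64 m
3: 205.75 m
4: 103.06 m
5: 374.63 m
6: 136.74 m
7: 269.98 m
8: 414.48 m
9: 211.07 m
10: 279.14 m
11: 189.76 m
12: 471.52 m
13: 354.06 m
14: 456.29 m
15: 374.48 m
Sorted: 4 (103.06 m) < 6 (136.74 m) < 11 (189.76 m) < 3 (205.75 m) < …

4, 6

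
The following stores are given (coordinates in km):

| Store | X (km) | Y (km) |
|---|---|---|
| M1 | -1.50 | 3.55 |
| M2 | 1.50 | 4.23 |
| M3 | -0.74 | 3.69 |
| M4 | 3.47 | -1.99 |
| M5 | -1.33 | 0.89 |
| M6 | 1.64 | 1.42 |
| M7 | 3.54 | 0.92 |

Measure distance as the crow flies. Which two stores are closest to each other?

Pairwise distances:
M1–M3: √((0.76)² + (0.14)²) = √(0.5776 + 0.0196) = 0.77 km
M6–M7: √((1.90)² + (-0.50)²) = √(3.6100 + 0.2500) = 1.96 km
M2–M3: √((-2.24)² + (-0.54)²) = √(5.0176 + 0.2916) = 2.30 km
M1–M5: √((0.17)² + (-2.66)²) = √(0.0289 + 7.0756) = 2.67 km
M2–M6: √((0.14)² + (-2.81)²) = √(0.0196 + 7.8961) = 2.81 km
M3–M5: √((-0.59)² + (-2.80)²) = √(0.3481 + 7.8400) = 2.86 km
M4–M7: √((0.07)² + (2.91)²) = √(0.0049 + 8.4681) = 2.91 km
M5–M6: √((2.97)² + (0.53)²) = √(8.8209 + 0.2809) = 3.02 km
M1–M2: √((3.00)² + (0.68)²) = √(9.0000 + 0.4624) = 3.08 km
M3–M6: √((2.38)² + (-2.27)²) = √(5.6644 + 5.1529) = 3.29 km
M1–M6: √((3.14)² + (-2.13)²) = √(9.8596 + 4.5369) = 3.79 km
M4–M6: √((-1.83)² + (3.41)²) = √(3.3489 + 11.6281) = 3.87 km
M2–M7: √((2.04)² + (-3.31)²) = √(4.1616 + 10.9561) = 3.89 km
M2–M5: √((-2.83)² + (-3.34)²) = √(8.0089 + 11.1556) = 4.38 km
M5–M7: √((4.87)² + (0.03)²) = √(23.7169 + 0.0009) = 4.87 km
M3–M7: √((4.28)² + (-2.77)²) = √(18.3184 + 7.6729) = 5.10 km
M4–M5: √((-4.80)² + (2.88)²) = √(23.0400 + 8.2944) = 5.60 km
M1–M7: √((5.04)² + (-2.63)²) = √(25.4016 + 6.9169) = 5.68 km
M2–M4: √((1.97)² + (-6.22)²) = √(3.8809 + 38.6884) = 6.52 km
M3–M4: √((4.21)² + (-5.68)²) = √(17.7241 + 32.2624) = 7.07 km
M1–M4: √((4.97)² + (-5.54)²) = √(24.7009 + 30.6916) = 7.44 km
Closest pair: M1–M3 at 0.77 km.

M1 and M3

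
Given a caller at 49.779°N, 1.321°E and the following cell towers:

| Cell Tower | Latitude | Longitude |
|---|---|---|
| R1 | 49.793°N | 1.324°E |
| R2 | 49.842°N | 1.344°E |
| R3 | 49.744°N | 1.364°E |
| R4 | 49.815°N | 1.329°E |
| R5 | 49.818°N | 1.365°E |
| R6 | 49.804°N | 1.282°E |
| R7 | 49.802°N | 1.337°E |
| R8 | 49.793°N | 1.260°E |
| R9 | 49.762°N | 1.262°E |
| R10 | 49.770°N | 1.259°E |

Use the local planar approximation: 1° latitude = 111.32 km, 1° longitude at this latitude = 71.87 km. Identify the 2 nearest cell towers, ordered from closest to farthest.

R1, R7

Distances from 49.779°N, 1.321°E:
R1: 1.573 km
R2: 7.205 km
R3: 4.973 km
R4: 4.049 km
R5: 5.371 km
R6: 3.950 km
R7: 2.807 km
R8: 4.653 km
R9: 4.643 km
R10: 4.567 km
Sorted: R1 (1.573 km) < R7 (2.807 km) < R6 (3.950 km) < R4 (4.049 km) < …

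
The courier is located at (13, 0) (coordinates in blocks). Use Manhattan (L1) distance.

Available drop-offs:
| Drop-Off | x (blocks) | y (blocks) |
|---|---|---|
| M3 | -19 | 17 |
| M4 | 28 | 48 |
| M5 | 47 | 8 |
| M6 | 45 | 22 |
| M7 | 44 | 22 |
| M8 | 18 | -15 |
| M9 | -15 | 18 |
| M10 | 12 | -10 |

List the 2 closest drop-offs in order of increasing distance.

M10, M8

Distances from (13, 0):
M3: |-32| + |17| = 32 + 17 = 49 blocks
M4: |15| + |48| = 15 + 48 = 63 blocks
M5: |34| + |8| = 34 + 8 = 42 blocks
M6: |32| + |22| = 32 + 22 = 54 blocks
M7: |31| + |22| = 31 + 22 = 53 blocks
M8: |5| + |-15| = 5 + 15 = 20 blocks
M9: |-28| + |18| = 28 + 18 = 46 blocks
M10: |-1| + |-10| = 1 + 10 = 11 blocks
Sorted: M10 (11 blocks) < M8 (20 blocks) < M5 (42 blocks) < M9 (46 blocks) < …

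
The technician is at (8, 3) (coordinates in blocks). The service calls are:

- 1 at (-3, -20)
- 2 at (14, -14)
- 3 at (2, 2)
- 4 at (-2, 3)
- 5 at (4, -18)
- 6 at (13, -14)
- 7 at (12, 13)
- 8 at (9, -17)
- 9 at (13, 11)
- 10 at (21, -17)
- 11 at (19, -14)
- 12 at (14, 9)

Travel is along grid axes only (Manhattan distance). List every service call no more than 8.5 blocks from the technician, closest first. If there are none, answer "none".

Distances from (8, 3):
1: 34 blocks
2: 23 blocks
3: 7 blocks
4: 10 blocks
5: 25 blocks
6: 22 blocks
7: 14 blocks
8: 21 blocks
9: 13 blocks
10: 33 blocks
11: 28 blocks
12: 12 blocks
Threshold 8.5 blocks: 3 (7 blocks) is within range.

3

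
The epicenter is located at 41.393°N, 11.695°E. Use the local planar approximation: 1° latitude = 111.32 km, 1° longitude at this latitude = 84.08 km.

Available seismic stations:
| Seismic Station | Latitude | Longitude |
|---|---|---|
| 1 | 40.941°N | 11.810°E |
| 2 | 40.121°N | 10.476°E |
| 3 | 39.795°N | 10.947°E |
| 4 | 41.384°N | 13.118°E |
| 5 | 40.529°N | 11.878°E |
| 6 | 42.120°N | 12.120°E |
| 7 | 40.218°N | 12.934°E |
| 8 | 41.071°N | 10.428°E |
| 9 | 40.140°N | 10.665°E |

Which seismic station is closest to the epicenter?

Distances from 41.393°N, 11.695°E:
1: 51.237 km
2: 174.800 km
3: 188.680 km
4: 119.650 km
5: 97.403 km
6: 88.468 km
7: 167.216 km
8: 112.398 km
9: 164.182 km
Minimum: 1 at 51.237 km.

1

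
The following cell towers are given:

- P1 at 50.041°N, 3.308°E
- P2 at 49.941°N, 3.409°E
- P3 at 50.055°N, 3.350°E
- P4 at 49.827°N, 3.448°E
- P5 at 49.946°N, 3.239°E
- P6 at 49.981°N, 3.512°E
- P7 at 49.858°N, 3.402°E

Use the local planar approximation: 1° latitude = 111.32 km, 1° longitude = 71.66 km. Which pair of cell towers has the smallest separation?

Pairwise distances:
P1–P2: √((-0.100·111.32)² + (0.101·71.66)²) = √(123.92142 + 52.38372) = 13.278 km
P1–P3: √((0.014·111.32)² + (0.042·71.66)²) = √(2.42886 + 9.05841) = 3.389 km
P1–P4: √((-0.214·111.32)² + (0.140·71.66)²) = √(567.51055 + 100.64905) = 25.849 km
P1–P5: √((-0.095·111.32)² + (-0.069·71.66)²) = √(111.83909 + 24.44848) = 11.674 km
P1–P6: √((-0.060·111.32)² + (0.204·71.66)²) = √(44.61171 + 213.70464) = 16.072 km
P1–P7: √((-0.183·111.32)² + (0.094·71.66)²) = √(415.00046 + 45.37423) = 21.456 km
P2–P3: √((0.114·111.32)² + (-0.059·71.66)²) = √(161.04828 + 17.87548) = 13.376 km
P2–P4: √((-0.114·111.32)² + (0.039·71.66)²) = √(161.04828 + 7.81057) = 12.995 km
P2–P5: √((0.005·111.32)² + (-0.170·71.66)²) = √(0.30980 + 148.40600) = 12.195 km
P2–P6: √((0.040·111.32)² + (0.103·71.66)²) = √(19.82743 + 54.47887) = 8.620 km
P2–P7: √((-0.083·111.32)² + (-0.007·71.66)²) = √(85.36947 + 0.25162) = 9.253 km
P3–P4: √((-0.228·111.32)² + (0.098·71.66)²) = √(644.19313 + 49.31803) = 26.335 km
P3–P5: √((-0.109·111.32)² + (-0.111·71.66)²) = √(147.23104 + 63.27025) = 14.509 km
P3–P6: √((-0.074·111.32)² + (0.162·71.66)²) = √(67.85937 + 134.76702) = 14.235 km
P3–P7: √((-0.197·111.32)² + (0.052·71.66)²) = √(480.92665 + 13.88546) = 22.244 km
P4–P5: √((0.119·111.32)² + (-0.209·71.66)²) = √(175.48513 + 224.30873) = 19.995 km
P4–P6: √((0.154·111.32)² + (0.064·71.66)²) = √(293.89205 + 21.03360) = 17.746 km
P4–P7: √((0.031·111.32)² + (-0.046·71.66)²) = √(11.90885 + 10.86599) = 4.772 km
P5–P6: √((0.035·111.32)² + (0.273·71.66)²) = √(15.18037 + 382.71801) = 19.947 km
P5–P7: √((-0.088·111.32)² + (0.163·71.66)²) = √(95.96475 + 136.43595) = 15.245 km
P6–P7: √((-0.123·111.32)² + (-0.110·71.66)²) = √(187.48072 + 62.13538) = 15.799 km
Closest pair: P1–P3 at 3.389 km.

P1 and P3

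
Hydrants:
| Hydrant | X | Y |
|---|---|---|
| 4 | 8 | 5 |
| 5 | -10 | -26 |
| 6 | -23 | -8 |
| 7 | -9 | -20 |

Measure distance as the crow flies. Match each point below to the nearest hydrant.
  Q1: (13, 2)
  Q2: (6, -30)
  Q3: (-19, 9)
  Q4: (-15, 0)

Q1→4; Q2→5; Q3→6; Q4→6

Q1 at (13, 2):
  4: √((-5)² + (3)²) = √(25.000 + 9.000) = 5.8
  5: √((-23)² + (-28)²) = √(529.000 + 784.000) = 36.2
  6: √((-36)² + (-10)²) = √(1296.000 + 100.000) = 37.4
  7: √((-22)² + (-22)²) = √(484.000 + 484.000) = 31.1
  → nearest: 4 (5.8)
Q2 at (6, -30):
  4: √((2)² + (35)²) = √(4.000 + 1225.000) = 35.1
  5: √((-16)² + (4)²) = √(256.000 + 16.000) = 16.5
  6: √((-29)² + (22)²) = √(841.000 + 484.000) = 36.4
  7: √((-15)² + (10)²) = √(225.000 + 100.000) = 18.0
  → nearest: 5 (16.5)
Q3 at (-19, 9):
  4: √((27)² + (-4)²) = √(729.000 + 16.000) = 27.3
  5: √((9)² + (-35)²) = √(81.000 + 1225.000) = 36.1
  6: √((-4)² + (-17)²) = √(16.000 + 289.000) = 17.5
  7: √((10)² + (-29)²) = √(100.000 + 841.000) = 30.7
  → nearest: 6 (17.5)
Q4 at (-15, 0):
  4: √((23)² + (5)²) = √(529.000 + 25.000) = 23.5
  5: √((5)² + (-26)²) = √(25.000 + 676.000) = 26.5
  6: √((-8)² + (-8)²) = √(64.000 + 64.000) = 11.3
  7: √((6)² + (-20)²) = √(36.000 + 400.000) = 20.9
  → nearest: 6 (11.3)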